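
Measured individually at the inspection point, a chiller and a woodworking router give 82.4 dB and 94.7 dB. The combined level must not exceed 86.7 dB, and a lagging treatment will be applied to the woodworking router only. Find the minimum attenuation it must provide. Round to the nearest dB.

The untreated sources together contribute 10^(82.4/10) = 1.738e+08, i.e. 82.40 dB.
To meet 86.7 dB overall, the treated woodworking router may contribute at most 10^(86.7/10) − 1.738e+08 = 2.940e+08, i.e. 84.68 dB.
Required insertion loss = 94.7 − 84.68 = 10.02 dB.

10 dB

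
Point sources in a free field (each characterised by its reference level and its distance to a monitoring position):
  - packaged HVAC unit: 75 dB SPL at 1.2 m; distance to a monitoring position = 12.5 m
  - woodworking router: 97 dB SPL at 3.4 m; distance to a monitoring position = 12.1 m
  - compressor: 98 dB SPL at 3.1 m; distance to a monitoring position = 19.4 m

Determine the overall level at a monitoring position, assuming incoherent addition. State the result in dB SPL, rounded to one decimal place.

87.5 dB SPL

Propagate each source to the receiver with L = L_ref − 20·log₁₀(r/r_ref), then add intensities.
packaged HVAC unit: 75 − 20·log₁₀(12.5/1.2) = 75 − 20.35 = 54.65 dB SPL.
woodworking router: 97 − 20·log₁₀(12.1/3.4) = 97 − 11.03 = 85.97 dB SPL.
compressor: 98 − 20·log₁₀(19.4/3.1) = 98 − 15.93 = 82.07 dB SPL.
Σ 10^(L/10) = 5.571e+08 → L_total = 10·log₁₀(5.571e+08) = 87.46 dB SPL.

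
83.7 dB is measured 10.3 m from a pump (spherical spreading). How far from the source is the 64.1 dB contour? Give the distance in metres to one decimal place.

98.4 m

Point-source spreading drops the level by 20·log₁₀(r₂/r₁); inverting, r₂/r₁ = 10^(ΔL/20).
r₂ = 10.3·10^((83.7−64.1)/20) = 10.3·10^(19.6/20) = 98.36 m.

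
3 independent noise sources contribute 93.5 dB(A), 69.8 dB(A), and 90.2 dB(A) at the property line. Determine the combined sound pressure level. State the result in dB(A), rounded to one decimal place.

95.2 dB(A)

Incoherent sources combine by intensity addition: L_total = 10·log₁₀(Σ 10^(L_i/10)).
Σ 10^(L/10) = 10^(93.5/10) + 10^(69.8/10) + 10^(90.2/10) = 3.295e+09.
L_total = 10·log₁₀(3.295e+09) = 95.18 dB(A).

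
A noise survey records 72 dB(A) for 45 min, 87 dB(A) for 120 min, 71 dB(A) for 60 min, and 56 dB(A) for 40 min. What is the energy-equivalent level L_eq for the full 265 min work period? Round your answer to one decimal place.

83.7 dB(A)

The energy average is taken in the linear domain: L_eq = 10·log₁₀[(Σ tᵢ·10^(Lᵢ/10))/T], T = 265 min.
Σ tᵢ·10^(Lᵢ/10) = 45·10^(72/10) + 120·10^(87/10) + 60·10^(71/10) + 40·10^(56/10) = 6.163e+10.
L_eq = 10·log₁₀(6.163e+10/265) = 83.67 dB(A).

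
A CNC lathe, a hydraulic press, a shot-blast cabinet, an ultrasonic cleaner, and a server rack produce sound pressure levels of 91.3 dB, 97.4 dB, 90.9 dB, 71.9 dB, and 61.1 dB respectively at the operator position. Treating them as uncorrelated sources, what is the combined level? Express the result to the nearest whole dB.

99 dB

For uncorrelated sources the intensities add, so convert each level to linear form, sum, and take 10·log₁₀ of the total.
Σ 10^(L/10) = 10^(91.3/10) + 10^(97.4/10) + 10^(90.9/10) + 10^(71.9/10) + 10^(61.1/10) = 8.091e+09.
L_total = 10·log₁₀(8.091e+09) = 99.08 dB.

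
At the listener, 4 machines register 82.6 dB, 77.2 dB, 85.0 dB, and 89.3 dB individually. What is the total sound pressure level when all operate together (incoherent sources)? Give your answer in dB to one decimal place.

91.5 dB

For uncorrelated sources the intensities add, so convert each level to linear form, sum, and take 10·log₁₀ of the total.
Σ 10^(L/10) = 10^(82.6/10) + 10^(77.2/10) + 10^(85.0/10) + 10^(89.3/10) = 1.402e+09.
L_total = 10·log₁₀(1.402e+09) = 91.47 dB.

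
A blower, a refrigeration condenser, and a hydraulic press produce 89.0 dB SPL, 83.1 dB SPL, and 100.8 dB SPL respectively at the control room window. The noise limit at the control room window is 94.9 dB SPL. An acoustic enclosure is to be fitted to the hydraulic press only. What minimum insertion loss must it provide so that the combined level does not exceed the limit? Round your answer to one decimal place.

The untreated sources together contribute 10^(89.0/10) + 10^(83.1/10) = 9.985e+08, i.e. 89.99 dB SPL.
To meet 94.9 dB SPL overall, the treated hydraulic press may contribute at most 10^(94.9/10) − 9.985e+08 = 2.092e+09, i.e. 93.21 dB SPL.
So the hydraulic press must be reduced from 100.8 to 93.21 dB SPL: IL = 7.59 dB.

7.6 dB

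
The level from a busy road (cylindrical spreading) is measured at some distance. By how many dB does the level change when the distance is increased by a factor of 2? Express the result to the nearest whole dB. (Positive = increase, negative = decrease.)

-3 dB

Line-source spreading: ΔL = −10·log₁₀(r₂/r₁).
ΔL = −10·log₁₀(2) = -3.01 dB.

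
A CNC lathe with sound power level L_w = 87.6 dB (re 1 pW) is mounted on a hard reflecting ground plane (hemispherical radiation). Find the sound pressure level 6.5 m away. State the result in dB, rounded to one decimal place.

63.4 dB

L_p = L_w − 10·log₁₀(2π·r²) with r = 6.5 m.
2π·r² = 265.5 m², 10·log₁₀ of that is 24.240 dB.
L_p = 87.6 − 24.240 = 63.36 dB.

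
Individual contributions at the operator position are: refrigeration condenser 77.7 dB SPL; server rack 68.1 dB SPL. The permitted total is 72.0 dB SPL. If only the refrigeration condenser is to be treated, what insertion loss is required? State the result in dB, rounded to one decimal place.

8.0 dB

Fixed contribution from the other source: Σ 10^(L/10) = 10^(68.1/10) = 6.457e+06 (68.10 dB SPL).
The limit corresponds to 10^(72.0/10) = 1.585e+07; subtracting the fixed part leaves 9.392e+06 for the refrigeration condenser, i.e. 69.73 dB SPL.
So the refrigeration condenser must be reduced from 77.7 to 69.73 dB SPL: IL = 7.97 dB.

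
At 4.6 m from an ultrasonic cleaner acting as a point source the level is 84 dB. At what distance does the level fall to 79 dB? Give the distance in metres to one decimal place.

8.2 m

For a point source L₁ − L₂ = 20·log₁₀(r₂/r₁), so r₂ = r₁·10^((L₁−L₂)/20).
r₂ = 4.6·10^((84−79)/20) = 4.6·10^(5.0/20) = 8.18 m.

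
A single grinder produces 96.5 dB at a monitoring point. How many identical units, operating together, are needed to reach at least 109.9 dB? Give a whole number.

22

N identical sources give L₁ + 10·log₁₀ N, so require 10·log₁₀ N ≥ 109.9 − 96.5 = 13.4 dB.
N ≥ 10^(13.4/10) = 21.878, so N = 22.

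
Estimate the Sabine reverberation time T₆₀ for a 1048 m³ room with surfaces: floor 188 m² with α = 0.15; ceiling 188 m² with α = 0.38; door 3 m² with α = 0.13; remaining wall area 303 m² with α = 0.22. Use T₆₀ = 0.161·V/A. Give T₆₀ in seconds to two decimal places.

1.01 s

Summing Sᵢαᵢ: 188·0.15 + 188·0.38 + 3·0.13 + 303·0.22 = 166.69 m².
T₆₀ = 0.161 × 1048 / 166.69 = 1.012 s.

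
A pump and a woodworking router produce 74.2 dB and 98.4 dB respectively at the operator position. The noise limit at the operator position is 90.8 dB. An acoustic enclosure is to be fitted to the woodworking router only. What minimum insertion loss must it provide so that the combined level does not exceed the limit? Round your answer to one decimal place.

7.7 dB

The untreated sources together contribute 10^(74.2/10) = 2.630e+07, i.e. 74.20 dB.
To meet 90.8 dB overall, the treated woodworking router may contribute at most 10^(90.8/10) − 2.630e+07 = 1.176e+09, i.e. 90.70 dB.
So the woodworking router must be reduced from 98.4 to 90.70 dB: IL = 7.70 dB.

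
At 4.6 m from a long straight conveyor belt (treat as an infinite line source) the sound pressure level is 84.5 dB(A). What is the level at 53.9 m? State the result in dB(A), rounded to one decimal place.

For a line source, L₂ = L₁ − 10·log₁₀(r₂/r₁).
L₂ = 84.5 − 10·log₁₀(53.9/4.6) = 84.5 − 10.688 = 73.81 dB(A).

73.8 dB(A)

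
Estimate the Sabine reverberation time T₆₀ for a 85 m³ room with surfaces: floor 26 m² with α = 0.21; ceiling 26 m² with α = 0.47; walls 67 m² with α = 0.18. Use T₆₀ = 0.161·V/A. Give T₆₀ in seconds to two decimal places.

A = Σ Sᵢαᵢ = 26·0.21 + 26·0.47 + 67·0.18 = 29.74 m².
T₆₀ = 0.161 × 85 / 29.74 = 0.460 s.

0.46 s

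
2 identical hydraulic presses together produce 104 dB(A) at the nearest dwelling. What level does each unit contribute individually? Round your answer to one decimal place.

2 equal contributions raise the level by 10·log₁₀ 2 = 3.010 dB, so each unit alone gives 104 − 3.010.

101.0 dB(A)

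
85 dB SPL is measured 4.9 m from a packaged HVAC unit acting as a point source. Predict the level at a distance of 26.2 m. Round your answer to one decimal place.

70.4 dB SPL

Point-source attenuation: ΔL = 20·log₁₀(r₂/r₁) = 20·log₁₀(26.2/4.9) = 14.562 dB.
L₂ = 85 − 20·log₁₀(26.2/4.9) = 85 − 14.562 = 70.44 dB SPL.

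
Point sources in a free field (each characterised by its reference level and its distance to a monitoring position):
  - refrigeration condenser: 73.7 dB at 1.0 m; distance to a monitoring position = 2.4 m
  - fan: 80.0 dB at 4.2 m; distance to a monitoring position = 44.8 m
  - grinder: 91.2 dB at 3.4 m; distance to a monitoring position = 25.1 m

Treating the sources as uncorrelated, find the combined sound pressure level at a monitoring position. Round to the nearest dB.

First find each source's level at the receiver (point-source: −20·log₁₀(r/r_ref)), then combine on an intensity basis.
refrigeration condenser: 73.7 − 20·log₁₀(2.4/1.0) = 73.7 − 7.60 = 66.10 dB.
fan: 80.0 − 20·log₁₀(44.8/4.2) = 80.0 − 20.56 = 59.44 dB.
grinder: 91.2 − 20·log₁₀(25.1/3.4) = 91.2 − 17.36 = 73.84 dB.
Σ 10^(L/10) = 2.914e+07 → L_total = 10·log₁₀(2.914e+07) = 74.64 dB.

75 dB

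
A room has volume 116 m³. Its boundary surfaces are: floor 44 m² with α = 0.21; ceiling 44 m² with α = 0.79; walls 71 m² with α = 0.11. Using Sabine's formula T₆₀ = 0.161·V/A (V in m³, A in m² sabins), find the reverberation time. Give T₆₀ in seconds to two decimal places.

Summing Sᵢαᵢ: 44·0.21 + 44·0.79 + 71·0.11 = 51.81 m².
T₆₀ = 0.161·V/A = 0.161·116/51.81 = 0.360 s.

0.36 s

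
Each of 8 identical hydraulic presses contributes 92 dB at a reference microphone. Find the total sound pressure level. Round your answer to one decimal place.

101.0 dB

L_total = L₁ + 10·log₁₀ N for N identical incoherent sources.
L_total = 92 + 10·log₁₀(8) = 92 + 9.031 = 101.03 dB.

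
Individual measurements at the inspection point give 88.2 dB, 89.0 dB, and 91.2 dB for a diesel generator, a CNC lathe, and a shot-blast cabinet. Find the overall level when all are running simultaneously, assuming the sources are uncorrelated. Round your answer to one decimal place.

Incoherent sources combine by intensity addition: L_total = 10·log₁₀(Σ 10^(L_i/10)).
Σ 10^(L/10) = 10^(88.2/10) + 10^(89.0/10) + 10^(91.2/10) = 2.773e+09.
L_total = 10·log₁₀(2.773e+09) = 94.43 dB.

94.4 dB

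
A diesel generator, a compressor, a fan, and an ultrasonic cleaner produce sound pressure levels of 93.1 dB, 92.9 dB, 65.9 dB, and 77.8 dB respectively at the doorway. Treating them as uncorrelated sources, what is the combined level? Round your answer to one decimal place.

For uncorrelated sources the intensities add, so convert each level to linear form, sum, and take 10·log₁₀ of the total.
Σ 10^(L/10) = 10^(93.1/10) + 10^(92.9/10) + 10^(65.9/10) + 10^(77.8/10) = 4.056e+09.
L_total = 10·log₁₀(4.056e+09) = 96.08 dB.

96.1 dB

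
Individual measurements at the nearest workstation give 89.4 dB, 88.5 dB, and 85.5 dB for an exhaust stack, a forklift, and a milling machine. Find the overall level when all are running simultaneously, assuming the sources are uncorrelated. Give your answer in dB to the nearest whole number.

Incoherent sources combine by intensity addition: L_total = 10·log₁₀(Σ 10^(L_i/10)).
Σ 10^(L/10) = 10^(89.4/10) + 10^(88.5/10) + 10^(85.5/10) = 1.934e+09.
L_total = 10·log₁₀(1.934e+09) = 92.86 dB.

93 dB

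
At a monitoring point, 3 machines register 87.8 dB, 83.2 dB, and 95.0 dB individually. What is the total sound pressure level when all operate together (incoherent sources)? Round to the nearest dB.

For uncorrelated sources the intensities add, so convert each level to linear form, sum, and take 10·log₁₀ of the total.
Σ 10^(L/10) = 10^(87.8/10) + 10^(83.2/10) + 10^(95.0/10) = 3.974e+09.
L_total = 10·log₁₀(3.974e+09) = 95.99 dB.

96 dB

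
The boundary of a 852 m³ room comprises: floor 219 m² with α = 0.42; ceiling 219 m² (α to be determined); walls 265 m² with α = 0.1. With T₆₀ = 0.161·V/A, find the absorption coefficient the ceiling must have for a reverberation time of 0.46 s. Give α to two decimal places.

Required total absorption A = 0.161·852/0.46 = 298.20 m².
Absorption from the other surfaces = 219·0.42 + 265·0.1 = 118.48 m², so the ceiling must supply 179.72 m² over 219 m².
α = 179.72/219 = 0.821.

0.82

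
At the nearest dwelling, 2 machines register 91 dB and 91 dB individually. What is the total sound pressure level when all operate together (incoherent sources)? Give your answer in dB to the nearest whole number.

Incoherent sources combine by intensity addition: L_total = 10·log₁₀(Σ 10^(L_i/10)).
Σ 10^(L/10) = 10^(91/10) + 10^(91/10) = 2.518e+09.
L_total = 10·log₁₀(2.518e+09) = 94.01 dB.

94 dB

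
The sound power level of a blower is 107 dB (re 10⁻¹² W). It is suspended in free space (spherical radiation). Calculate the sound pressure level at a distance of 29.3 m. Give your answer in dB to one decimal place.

Free-field spherical radiation: L_p = L_w − 10·log₁₀(4π·r²), r = 29.3 m.
4π·r² = 1.079e+04 m², 10·log₁₀ of that is 40.329 dB.
L_p = 107 − 40.329 = 66.67 dB.

66.7 dB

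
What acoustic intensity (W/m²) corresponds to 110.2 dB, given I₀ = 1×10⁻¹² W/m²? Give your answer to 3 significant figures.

0.105 W/m²

I = I₀·10^(L/10) = 10⁻¹² × 10^(110.2/10) = 10^(-0.980).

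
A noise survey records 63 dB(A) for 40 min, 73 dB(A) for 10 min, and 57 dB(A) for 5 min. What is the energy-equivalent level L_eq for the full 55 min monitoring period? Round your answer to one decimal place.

67.1 dB(A)

L_eq = 10·log₁₀[(1/T)·Σ tᵢ·10^(Lᵢ/10)] with T = 55 min.
Σ tᵢ·10^(Lᵢ/10) = 40·10^(63/10) + 10·10^(73/10) + 5·10^(57/10) = 2.818e+08.
L_eq = 10·log₁₀(2.818e+08/55) = 67.10 dB(A).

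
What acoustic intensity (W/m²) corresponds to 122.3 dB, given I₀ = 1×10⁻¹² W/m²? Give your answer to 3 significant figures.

L = 10·log₁₀(I/I₀) ⇒ I = I₀·10^(L/10) = 10⁻¹² × 10^12.23.

1.70 W/m²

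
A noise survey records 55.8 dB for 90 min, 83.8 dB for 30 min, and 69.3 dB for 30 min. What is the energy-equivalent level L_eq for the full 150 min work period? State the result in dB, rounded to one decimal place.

77.0 dB

L_eq = 10·log₁₀[(1/T)·Σ tᵢ·10^(Lᵢ/10)] with T = 150 min.
Σ tᵢ·10^(Lᵢ/10) = 90·10^(55.8/10) + 30·10^(83.8/10) + 30·10^(69.3/10) = 7.486e+09.
L_eq = 10·log₁₀(7.486e+09/150) = 76.98 dB.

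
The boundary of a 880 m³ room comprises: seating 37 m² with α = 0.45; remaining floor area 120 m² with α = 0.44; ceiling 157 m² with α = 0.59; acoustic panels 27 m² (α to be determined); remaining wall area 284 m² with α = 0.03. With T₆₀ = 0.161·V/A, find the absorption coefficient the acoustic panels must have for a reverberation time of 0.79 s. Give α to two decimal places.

0.32

From T₆₀ = 0.161·V/A, the target T₆₀ = 0.79 s needs A = 0.161·880/0.79 = 179.34 m².
Absorption from the other surfaces = 37·0.45 + 120·0.44 + 157·0.59 + 284·0.03 = 170.60 m², so the acoustic panels must supply 8.74 m² over 27 m².
α = 8.74/27 = 0.324.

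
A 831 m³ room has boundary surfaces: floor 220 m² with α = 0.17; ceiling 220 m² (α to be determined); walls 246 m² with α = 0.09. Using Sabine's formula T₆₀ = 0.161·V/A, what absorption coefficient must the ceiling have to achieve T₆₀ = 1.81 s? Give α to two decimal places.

0.07

Required total absorption A = 0.161·831/1.81 = 73.92 m².
Absorption from the other surfaces = 220·0.17 + 246·0.09 = 59.54 m², so the ceiling must supply 14.38 m² over 220 m².
α = 14.38/220 = 0.065.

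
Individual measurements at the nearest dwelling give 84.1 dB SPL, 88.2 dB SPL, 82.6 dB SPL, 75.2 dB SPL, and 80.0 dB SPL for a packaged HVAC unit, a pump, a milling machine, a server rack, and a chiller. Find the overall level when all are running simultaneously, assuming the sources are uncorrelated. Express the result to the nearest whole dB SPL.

91 dB SPL

Incoherent sources combine by intensity addition: L_total = 10·log₁₀(Σ 10^(L_i/10)).
Σ 10^(L/10) = 10^(84.1/10) + 10^(88.2/10) + 10^(82.6/10) + 10^(75.2/10) + 10^(80.0/10) = 1.233e+09.
L_total = 10·log₁₀(1.233e+09) = 90.91 dB SPL.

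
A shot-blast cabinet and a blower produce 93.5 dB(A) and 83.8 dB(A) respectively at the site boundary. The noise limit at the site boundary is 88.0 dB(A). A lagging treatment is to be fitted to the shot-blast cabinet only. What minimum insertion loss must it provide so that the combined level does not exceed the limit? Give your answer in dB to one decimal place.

7.6 dB

Everything except the shot-blast cabinet sums to 10^(83.8/10) = 2.399e+08 in linear terms, 83.80 dB(A).
The limit corresponds to 10^(88.0/10) = 6.310e+08; subtracting the fixed part leaves 3.911e+08 for the shot-blast cabinet, i.e. 85.92 dB(A).
So the shot-blast cabinet must be reduced from 93.5 to 85.92 dB(A): IL = 7.58 dB.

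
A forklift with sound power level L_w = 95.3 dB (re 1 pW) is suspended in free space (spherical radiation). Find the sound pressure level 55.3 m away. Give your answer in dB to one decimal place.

49.5 dB

Free-field spherical radiation: L_p = L_w − 10·log₁₀(4π·r²), r = 55.3 m.
4π·r² = 3.843e+04 m², 10·log₁₀ of that is 45.847 dB.
L_p = 95.3 − 45.847 = 49.45 dB.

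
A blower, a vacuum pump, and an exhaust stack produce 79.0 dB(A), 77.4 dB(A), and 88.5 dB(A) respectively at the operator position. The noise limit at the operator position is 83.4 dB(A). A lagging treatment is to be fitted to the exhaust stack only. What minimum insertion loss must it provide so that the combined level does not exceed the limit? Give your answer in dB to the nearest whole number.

Everything except the exhaust stack sums to 10^(79.0/10) + 10^(77.4/10) = 1.344e+08 in linear terms, 81.28 dB(A).
To meet 83.4 dB(A) overall, the treated exhaust stack may contribute at most 10^(83.4/10) − 1.344e+08 = 8.439e+07, i.e. 79.26 dB(A).
So the exhaust stack must be reduced from 88.5 to 79.26 dB(A): IL = 9.24 dB.

9 dB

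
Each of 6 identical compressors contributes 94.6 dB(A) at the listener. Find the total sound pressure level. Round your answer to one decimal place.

N identical incoherent sources raise the level by 10·log₁₀ N.
L_total = 94.6 + 10·log₁₀(6) = 94.6 + 7.782 = 102.38 dB(A).

102.4 dB(A)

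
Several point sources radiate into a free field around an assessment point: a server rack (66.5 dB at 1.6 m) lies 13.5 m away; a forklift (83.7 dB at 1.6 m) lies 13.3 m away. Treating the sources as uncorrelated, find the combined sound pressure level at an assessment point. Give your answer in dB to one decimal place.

65.4 dB

Apply inverse-square spreading to bring every level to the receiver, then sum 10^(L/10).
server rack: 66.5 − 20·log₁₀(13.5/1.6) = 66.5 − 18.52 = 47.98 dB.
forklift: 83.7 − 20·log₁₀(13.3/1.6) = 83.7 − 18.39 = 65.31 dB.
Σ 10^(L/10) = 3.455e+06 → L_total = 10·log₁₀(3.455e+06) = 65.38 dB.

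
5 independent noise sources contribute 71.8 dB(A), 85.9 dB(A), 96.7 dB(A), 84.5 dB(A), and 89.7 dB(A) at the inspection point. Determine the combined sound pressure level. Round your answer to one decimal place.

Incoherent sources combine by intensity addition: L_total = 10·log₁₀(Σ 10^(L_i/10)).
Σ 10^(L/10) = 10^(71.8/10) + 10^(85.9/10) + 10^(96.7/10) + 10^(84.5/10) + 10^(89.7/10) = 6.297e+09.
L_total = 10·log₁₀(6.297e+09) = 97.99 dB(A).

98.0 dB(A)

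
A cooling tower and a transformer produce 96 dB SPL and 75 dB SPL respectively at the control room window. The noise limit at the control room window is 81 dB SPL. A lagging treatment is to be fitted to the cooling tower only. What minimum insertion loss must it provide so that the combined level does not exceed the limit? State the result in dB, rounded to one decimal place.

16.3 dB

The untreated sources together contribute 10^(75/10) = 3.162e+07, i.e. 75.00 dB SPL.
The limit corresponds to 10^(81/10) = 1.259e+08; subtracting the fixed part leaves 9.427e+07 for the cooling tower, i.e. 79.74 dB SPL.
Required insertion loss = 96 − 79.74 = 16.26 dB.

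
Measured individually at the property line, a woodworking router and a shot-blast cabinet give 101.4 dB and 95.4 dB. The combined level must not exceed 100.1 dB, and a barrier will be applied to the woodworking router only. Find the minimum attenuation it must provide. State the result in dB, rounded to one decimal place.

3.1 dB

Fixed contribution from the other source: Σ 10^(L/10) = 10^(95.4/10) = 3.467e+09 (95.40 dB).
The limit corresponds to 10^(100.1/10) = 1.023e+10; subtracting the fixed part leaves 6.766e+09 for the woodworking router, i.e. 98.30 dB.
Required insertion loss = 101.4 − 98.30 = 3.10 dB.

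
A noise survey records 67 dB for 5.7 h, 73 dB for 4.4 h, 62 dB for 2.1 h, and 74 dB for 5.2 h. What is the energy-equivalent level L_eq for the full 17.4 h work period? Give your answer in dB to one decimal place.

71.6 dB

Weight each interval's intensity by its duration and average over T = 17.4 h:
Σ tᵢ·10^(Lᵢ/10) = 5.7·10^(67/10) + 4.4·10^(73/10) + 2.1·10^(62/10) + 5.2·10^(74/10) = 2.503e+08.
L_eq = 10·log₁₀(2.503e+08/17.4) = 71.58 dB.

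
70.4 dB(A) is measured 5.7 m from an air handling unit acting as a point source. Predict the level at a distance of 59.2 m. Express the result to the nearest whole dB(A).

For a point source, L₂ = L₁ − 20·log₁₀(r₂/r₁).
L₂ = 70.4 − 20·log₁₀(59.2/5.7) = 70.4 − 20.329 = 50.07 dB(A).

50 dB(A)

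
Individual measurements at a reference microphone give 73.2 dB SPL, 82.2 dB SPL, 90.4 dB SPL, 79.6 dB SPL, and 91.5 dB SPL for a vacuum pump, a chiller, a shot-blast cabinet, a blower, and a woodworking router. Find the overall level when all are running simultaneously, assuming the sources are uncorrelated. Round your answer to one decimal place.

Incoherent sources combine by intensity addition: L_total = 10·log₁₀(Σ 10^(L_i/10)).
Σ 10^(L/10) = 10^(73.2/10) + 10^(82.2/10) + 10^(90.4/10) + 10^(79.6/10) + 10^(91.5/10) = 2.787e+09.
L_total = 10·log₁₀(2.787e+09) = 94.45 dB SPL.

94.5 dB SPL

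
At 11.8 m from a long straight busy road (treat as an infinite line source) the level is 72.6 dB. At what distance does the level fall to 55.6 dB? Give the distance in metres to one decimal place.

The 17.0 dB drop corresponds to a distance ratio of 10^(17.0/10) for a line source.
r₂ = 11.8·10^((72.6−55.6)/10) = 11.8·10^(17.0/10) = 591.40 m.

591.4 m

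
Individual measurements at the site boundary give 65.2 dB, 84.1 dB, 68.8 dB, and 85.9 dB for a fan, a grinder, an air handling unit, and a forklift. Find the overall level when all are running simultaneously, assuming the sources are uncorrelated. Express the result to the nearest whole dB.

88 dB

Incoherent sources combine by intensity addition: L_total = 10·log₁₀(Σ 10^(L_i/10)).
Σ 10^(L/10) = 10^(65.2/10) + 10^(84.1/10) + 10^(68.8/10) + 10^(85.9/10) = 6.570e+08.
L_total = 10·log₁₀(6.570e+08) = 88.18 dB.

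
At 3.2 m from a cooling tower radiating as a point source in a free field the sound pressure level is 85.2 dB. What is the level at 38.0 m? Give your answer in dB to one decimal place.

For a point source, L₂ = L₁ − 20·log₁₀(r₂/r₁).
L₂ = 85.2 − 20·log₁₀(38.0/3.2) = 85.2 − 21.493 = 63.71 dB.

63.7 dB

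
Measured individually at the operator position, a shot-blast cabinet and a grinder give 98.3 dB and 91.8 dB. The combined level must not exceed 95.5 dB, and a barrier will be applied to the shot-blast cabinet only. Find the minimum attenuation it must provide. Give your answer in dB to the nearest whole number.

5 dB

Fixed contribution from the other source: Σ 10^(L/10) = 10^(91.8/10) = 1.514e+09 (91.80 dB).
To meet 95.5 dB overall, the treated shot-blast cabinet may contribute at most 10^(95.5/10) − 1.514e+09 = 2.035e+09, i.e. 93.08 dB.
So the shot-blast cabinet must be reduced from 98.3 to 93.08 dB: IL = 5.22 dB.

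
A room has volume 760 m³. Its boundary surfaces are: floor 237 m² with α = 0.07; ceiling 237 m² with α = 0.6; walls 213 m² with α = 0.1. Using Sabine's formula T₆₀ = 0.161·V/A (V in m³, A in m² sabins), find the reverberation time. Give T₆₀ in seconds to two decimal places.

Total absorption A = 237·0.07 + 237·0.6 + 213·0.1 = 180.09 m² sabins.
T₆₀ = 0.161·V/A = 0.161·760/180.09 = 0.679 s.

0.68 s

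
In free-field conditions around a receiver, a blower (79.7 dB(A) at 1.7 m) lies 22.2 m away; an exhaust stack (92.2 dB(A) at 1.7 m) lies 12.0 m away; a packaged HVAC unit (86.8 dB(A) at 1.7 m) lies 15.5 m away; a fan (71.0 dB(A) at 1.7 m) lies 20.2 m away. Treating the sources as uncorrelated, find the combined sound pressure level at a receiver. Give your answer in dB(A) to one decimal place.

76.0 dB(A)

First find each source's level at the receiver (point-source: −20·log₁₀(r/r_ref)), then combine on an intensity basis.
blower: 79.7 − 20·log₁₀(22.2/1.7) = 79.7 − 22.32 = 57.38 dB(A).
exhaust stack: 92.2 − 20·log₁₀(12.0/1.7) = 92.2 − 16.97 = 75.23 dB(A).
packaged HVAC unit: 86.8 − 20·log₁₀(15.5/1.7) = 86.8 − 19.20 = 67.60 dB(A).
fan: 71.0 − 20·log₁₀(20.2/1.7) = 71.0 − 21.50 = 49.50 dB(A).
Σ 10^(L/10) = 3.970e+07 → L_total = 10·log₁₀(3.970e+07) = 75.99 dB(A).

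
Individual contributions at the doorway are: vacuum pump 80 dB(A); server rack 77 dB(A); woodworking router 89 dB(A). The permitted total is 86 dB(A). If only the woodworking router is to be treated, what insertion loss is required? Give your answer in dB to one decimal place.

5.1 dB

Fixed contribution from the other sources: Σ 10^(L/10) = 10^(80/10) + 10^(77/10) = 1.501e+08 (81.76 dB(A)).
The limit corresponds to 10^(86/10) = 3.981e+08; subtracting the fixed part leaves 2.480e+08 for the woodworking router, i.e. 83.94 dB(A).
So the woodworking router must be reduced from 89 to 83.94 dB(A): IL = 5.06 dB.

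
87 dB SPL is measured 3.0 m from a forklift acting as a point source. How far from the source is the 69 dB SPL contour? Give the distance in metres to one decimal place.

For a point source L₁ − L₂ = 20·log₁₀(r₂/r₁), so r₂ = r₁·10^((L₁−L₂)/20).
r₂ = 3.0·10^((87−69)/20) = 3.0·10^(18.0/20) = 23.83 m.

23.8 m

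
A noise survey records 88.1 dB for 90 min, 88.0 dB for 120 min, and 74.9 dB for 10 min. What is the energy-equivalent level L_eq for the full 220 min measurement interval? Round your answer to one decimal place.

Weight each interval's intensity by its duration and average over T = 220 min:
Σ tᵢ·10^(Lᵢ/10) = 90·10^(88.1/10) + 120·10^(88.0/10) + 10·10^(74.9/10) = 1.341e+11.
L_eq = 10·log₁₀(1.341e+11/220) = 87.85 dB.

87.9 dB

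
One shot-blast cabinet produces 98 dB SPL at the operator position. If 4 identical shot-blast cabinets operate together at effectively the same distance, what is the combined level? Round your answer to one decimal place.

104.0 dB SPL

With 4 equal, uncorrelated contributions the intensity is 4× that of one unit, giving a rise of 10·log₁₀ 4.
L_total = 98 + 10·log₁₀(4) = 98 + 6.021 = 104.02 dB SPL.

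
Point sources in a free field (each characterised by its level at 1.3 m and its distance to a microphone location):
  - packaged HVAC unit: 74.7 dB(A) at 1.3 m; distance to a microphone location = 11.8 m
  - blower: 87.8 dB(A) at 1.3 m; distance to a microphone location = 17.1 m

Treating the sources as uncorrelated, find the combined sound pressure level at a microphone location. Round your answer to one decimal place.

Apply inverse-square spreading to bring every level to the receiver, then sum 10^(L/10).
packaged HVAC unit: 74.7 − 20·log₁₀(11.8/1.3) = 74.7 − 19.16 = 55.54 dB(A).
blower: 87.8 − 20·log₁₀(17.1/1.3) = 87.8 − 22.38 = 65.42 dB(A).
Σ 10^(L/10) = 3.841e+06 → L_total = 10·log₁₀(3.841e+06) = 65.84 dB(A).

65.8 dB(A)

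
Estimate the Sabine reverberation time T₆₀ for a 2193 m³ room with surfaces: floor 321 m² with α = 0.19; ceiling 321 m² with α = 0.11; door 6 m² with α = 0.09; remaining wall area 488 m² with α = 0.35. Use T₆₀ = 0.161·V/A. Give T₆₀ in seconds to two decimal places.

Total absorption A = 321·0.19 + 321·0.11 + 6·0.09 + 488·0.35 = 267.64 m² sabins.
T₆₀ = 0.161·V/A = 0.161·2193/267.64 = 1.319 s.

1.32 s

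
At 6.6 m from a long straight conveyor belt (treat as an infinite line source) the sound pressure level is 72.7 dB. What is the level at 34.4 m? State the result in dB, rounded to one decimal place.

Cylindrical spreading from a line source gives a 10·log₁₀(r₂/r₁) drop.
L₂ = 72.7 − 10·log₁₀(34.4/6.6) = 72.7 − 7.170 = 65.53 dB.

65.5 dB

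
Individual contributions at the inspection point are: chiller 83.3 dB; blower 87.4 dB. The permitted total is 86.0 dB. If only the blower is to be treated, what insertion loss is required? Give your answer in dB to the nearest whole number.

5 dB

Everything except the blower sums to 10^(83.3/10) = 2.138e+08 in linear terms, 83.30 dB.
To meet 86.0 dB overall, the treated blower may contribute at most 10^(86.0/10) − 2.138e+08 = 1.843e+08, i.e. 82.66 dB.
Required insertion loss = 87.4 − 82.66 = 4.74 dB.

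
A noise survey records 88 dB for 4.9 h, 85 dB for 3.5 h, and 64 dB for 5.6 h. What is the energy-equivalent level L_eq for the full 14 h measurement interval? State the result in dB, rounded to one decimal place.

84.8 dB

Weight each interval's intensity by its duration and average over T = 14 h:
Σ tᵢ·10^(Lᵢ/10) = 4.9·10^(88/10) + 3.5·10^(85/10) + 5.6·10^(64/10) = 4.213e+09.
L_eq = 10·log₁₀(4.213e+09/14) = 84.78 dB.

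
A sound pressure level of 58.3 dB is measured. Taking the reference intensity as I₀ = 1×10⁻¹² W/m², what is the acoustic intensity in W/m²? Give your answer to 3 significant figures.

I = I₀·10^(L/10) = 10⁻¹² × 10^(58.3/10) = 10^(-6.170).

6.76e-07 W/m²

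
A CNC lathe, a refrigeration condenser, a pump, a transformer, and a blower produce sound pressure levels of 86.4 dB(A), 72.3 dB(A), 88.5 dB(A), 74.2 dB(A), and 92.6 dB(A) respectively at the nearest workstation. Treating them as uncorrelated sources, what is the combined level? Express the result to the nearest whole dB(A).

For uncorrelated sources the intensities add, so convert each level to linear form, sum, and take 10·log₁₀ of the total.
Σ 10^(L/10) = 10^(86.4/10) + 10^(72.3/10) + 10^(88.5/10) + 10^(74.2/10) + 10^(92.6/10) = 3.007e+09.
L_total = 10·log₁₀(3.007e+09) = 94.78 dB(A).

95 dB(A)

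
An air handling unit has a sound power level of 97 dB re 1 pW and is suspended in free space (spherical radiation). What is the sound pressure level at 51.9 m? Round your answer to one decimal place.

L_p = L_w − 10·log₁₀(4π·r²) with r = 51.9 m.
4π·r² = 3.385e+04 m², 10·log₁₀ of that is 45.295 dB.
L_p = 97 − 45.295 = 51.70 dB.

51.7 dB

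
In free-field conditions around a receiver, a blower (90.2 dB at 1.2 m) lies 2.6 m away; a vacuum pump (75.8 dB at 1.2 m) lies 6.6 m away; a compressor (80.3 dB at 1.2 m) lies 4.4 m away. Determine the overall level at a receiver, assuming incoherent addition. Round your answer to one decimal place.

First find each source's level at the receiver (point-source: −20·log₁₀(r/r_ref)), then combine on an intensity basis.
blower: 90.2 − 20·log₁₀(2.6/1.2) = 90.2 − 6.72 = 83.48 dB.
vacuum pump: 75.8 − 20·log₁₀(6.6/1.2) = 75.8 − 14.81 = 60.99 dB.
compressor: 80.3 − 20·log₁₀(4.4/1.2) = 80.3 − 11.29 = 69.01 dB.
Σ 10^(L/10) = 2.323e+08 → L_total = 10·log₁₀(2.323e+08) = 83.66 dB.

83.7 dB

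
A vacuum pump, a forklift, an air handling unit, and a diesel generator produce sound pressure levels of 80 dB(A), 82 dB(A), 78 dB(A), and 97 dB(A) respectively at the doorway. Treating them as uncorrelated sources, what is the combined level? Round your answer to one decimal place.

Incoherent sources combine by intensity addition: L_total = 10·log₁₀(Σ 10^(L_i/10)).
Σ 10^(L/10) = 10^(80/10) + 10^(82/10) + 10^(78/10) + 10^(97/10) = 5.333e+09.
L_total = 10·log₁₀(5.333e+09) = 97.27 dB(A).

97.3 dB(A)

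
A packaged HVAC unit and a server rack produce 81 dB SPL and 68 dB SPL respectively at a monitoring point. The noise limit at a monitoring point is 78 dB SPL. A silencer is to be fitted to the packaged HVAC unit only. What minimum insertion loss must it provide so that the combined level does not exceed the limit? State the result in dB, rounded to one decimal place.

3.5 dB

Everything except the packaged HVAC unit sums to 10^(68/10) = 6.310e+06 in linear terms, 68.00 dB SPL.
To meet 78 dB SPL overall, the treated packaged HVAC unit may contribute at most 10^(78/10) − 6.310e+06 = 5.679e+07, i.e. 77.54 dB SPL.
Required insertion loss = 81 − 77.54 = 3.46 dB.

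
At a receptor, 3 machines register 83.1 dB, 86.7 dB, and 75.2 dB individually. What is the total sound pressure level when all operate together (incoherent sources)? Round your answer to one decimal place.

For uncorrelated sources the intensities add, so convert each level to linear form, sum, and take 10·log₁₀ of the total.
Σ 10^(L/10) = 10^(83.1/10) + 10^(86.7/10) + 10^(75.2/10) = 7.050e+08.
L_total = 10·log₁₀(7.050e+08) = 88.48 dB.

88.5 dB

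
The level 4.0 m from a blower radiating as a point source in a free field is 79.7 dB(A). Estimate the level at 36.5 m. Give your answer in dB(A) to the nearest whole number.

60 dB(A)

Point-source attenuation: ΔL = 20·log₁₀(r₂/r₁) = 20·log₁₀(36.5/4.0) = 19.205 dB.
L₂ = 79.7 − 20·log₁₀(36.5/4.0) = 79.7 − 19.205 = 60.50 dB(A).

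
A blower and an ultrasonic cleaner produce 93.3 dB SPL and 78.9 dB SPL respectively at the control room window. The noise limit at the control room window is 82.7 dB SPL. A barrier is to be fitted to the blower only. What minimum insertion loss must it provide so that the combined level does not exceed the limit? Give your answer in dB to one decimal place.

Fixed contribution from the other source: Σ 10^(L/10) = 10^(78.9/10) = 7.762e+07 (78.90 dB SPL).
To meet 82.7 dB SPL overall, the treated blower may contribute at most 10^(82.7/10) − 7.762e+07 = 1.086e+08, i.e. 80.36 dB SPL.
Required insertion loss = 93.3 − 80.36 = 12.94 dB.

12.9 dB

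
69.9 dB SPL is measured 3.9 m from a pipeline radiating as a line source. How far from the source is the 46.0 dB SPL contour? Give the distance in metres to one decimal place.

For a line source L₁ − L₂ = 10·log₁₀(r₂/r₁), so r₂ = r₁·10^((L₁−L₂)/10).
r₂ = 3.9·10^((69.9−46.0)/10) = 3.9·10^(23.9/10) = 957.34 m.

957.3 m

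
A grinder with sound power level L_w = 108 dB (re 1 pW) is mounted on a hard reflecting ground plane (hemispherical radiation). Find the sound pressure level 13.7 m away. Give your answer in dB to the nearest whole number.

Free-field hemispherical radiation: L_p = L_w − 10·log₁₀(2π·r²), r = 13.7 m.
2π·r² = 1179 m², 10·log₁₀ of that is 30.716 dB.
L_p = 108 − 30.716 = 77.28 dB.

77 dB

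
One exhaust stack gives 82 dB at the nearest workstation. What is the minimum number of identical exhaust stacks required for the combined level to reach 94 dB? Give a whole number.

Need L₁ + 10·log₁₀ N ≥ 94, i.e. log₁₀ N ≥ 1.20.
N ≥ 10^(12.0/10) = 15.849, so N = 16.

16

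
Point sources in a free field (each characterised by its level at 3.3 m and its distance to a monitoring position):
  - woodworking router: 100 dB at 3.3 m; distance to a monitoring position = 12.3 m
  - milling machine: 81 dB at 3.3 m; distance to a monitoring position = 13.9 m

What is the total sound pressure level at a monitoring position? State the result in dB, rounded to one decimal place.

Apply inverse-square spreading to bring every level to the receiver, then sum 10^(L/10).
woodworking router: 100 − 20·log₁₀(12.3/3.3) = 100 − 11.43 = 88.57 dB.
milling machine: 81 − 20·log₁₀(13.9/3.3) = 81 − 12.49 = 68.51 dB.
Σ 10^(L/10) = 7.269e+08 → L_total = 10·log₁₀(7.269e+08) = 88.61 dB.

88.6 dB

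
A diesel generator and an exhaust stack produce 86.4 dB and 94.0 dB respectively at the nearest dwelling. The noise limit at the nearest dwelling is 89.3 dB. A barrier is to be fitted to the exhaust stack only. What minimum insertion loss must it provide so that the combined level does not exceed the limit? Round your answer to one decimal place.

7.8 dB

The untreated sources together contribute 10^(86.4/10) = 4.365e+08, i.e. 86.40 dB.
To meet 89.3 dB overall, the treated exhaust stack may contribute at most 10^(89.3/10) − 4.365e+08 = 4.146e+08, i.e. 86.18 dB.
So the exhaust stack must be reduced from 94.0 to 86.18 dB: IL = 7.82 dB.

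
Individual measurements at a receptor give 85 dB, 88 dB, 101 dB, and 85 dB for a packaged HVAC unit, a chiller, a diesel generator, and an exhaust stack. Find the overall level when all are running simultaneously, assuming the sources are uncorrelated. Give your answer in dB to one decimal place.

101.4 dB

Incoherent sources combine by intensity addition: L_total = 10·log₁₀(Σ 10^(L_i/10)).
Σ 10^(L/10) = 10^(85/10) + 10^(88/10) + 10^(101/10) + 10^(85/10) = 1.385e+10.
L_total = 10·log₁₀(1.385e+10) = 101.42 dB.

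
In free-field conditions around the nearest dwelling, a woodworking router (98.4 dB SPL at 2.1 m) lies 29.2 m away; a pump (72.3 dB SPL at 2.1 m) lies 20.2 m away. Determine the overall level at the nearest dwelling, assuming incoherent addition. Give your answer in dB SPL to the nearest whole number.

Apply inverse-square spreading to bring every level to the receiver, then sum 10^(L/10).
woodworking router: 98.4 − 20·log₁₀(29.2/2.1) = 98.4 − 22.86 = 75.54 dB SPL.
pump: 72.3 − 20·log₁₀(20.2/2.1) = 72.3 − 19.66 = 52.64 dB SPL.
Σ 10^(L/10) = 3.597e+07 → L_total = 10·log₁₀(3.597e+07) = 75.56 dB SPL.

76 dB SPL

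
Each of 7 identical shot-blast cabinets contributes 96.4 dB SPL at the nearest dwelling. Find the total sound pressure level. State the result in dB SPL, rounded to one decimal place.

N identical incoherent sources raise the level by 10·log₁₀ N.
L_total = 96.4 + 10·log₁₀(7) = 96.4 + 8.451 = 104.85 dB SPL.

104.9 dB SPL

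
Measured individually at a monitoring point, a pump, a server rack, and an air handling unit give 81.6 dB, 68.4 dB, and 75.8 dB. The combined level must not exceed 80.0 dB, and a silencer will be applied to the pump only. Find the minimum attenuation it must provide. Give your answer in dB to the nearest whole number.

4 dB

The untreated sources together contribute 10^(68.4/10) + 10^(75.8/10) = 4.494e+07, i.e. 76.53 dB.
To meet 80.0 dB overall, the treated pump may contribute at most 10^(80.0/10) − 4.494e+07 = 5.506e+07, i.e. 77.41 dB.
Required insertion loss = 81.6 − 77.41 = 4.19 dB.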